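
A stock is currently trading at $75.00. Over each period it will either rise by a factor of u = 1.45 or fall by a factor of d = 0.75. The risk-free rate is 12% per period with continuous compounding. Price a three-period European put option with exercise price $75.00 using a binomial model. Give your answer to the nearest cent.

Risk-neutral probability p = (e^0.12 − 0.75)/(1.45 − 0.75) = 0.3775/0.7000 = 0.5393
Terminal stock prices: S_uuu = 228.6, S_uud = 118.3, S_udd = 61.17, S_ddd = 31.64
Terminal payoffs (K − S): max(-153.6, 0) = 0, max(-43.27, 0) = 0, max(13.83, 0) = 13.83, max(43.36, 0) = 43.36
Node uu (S = 157.7): V_uu = e^(−0.12)·[0.5393·0.0000 + 0.4607·0.0000] = 0.0000
Node ud (S = 81.56): V_ud = e^(−0.12)·[0.5393·0.0000 + 0.4607·13.8281] = 5.6505
Node dd (S = 42.19): V_dd = e^(−0.12)·[0.5393·13.8281 + 0.4607·43.3594] = 24.3315
Node u (S = 108.8): V_u = e^(−0.12)·[0.5393·0.0000 + 0.4607·5.6505] = 2.3089
Node d (S = 56.25): V_d = e^(−0.12)·[0.5393·5.6505 + 0.4607·24.3315] = 12.6450
Node 0 (S = 75): V_0 = e^(−0.12)·[0.5393·2.3089 + 0.4607·12.6450] = 6.2713

$6.27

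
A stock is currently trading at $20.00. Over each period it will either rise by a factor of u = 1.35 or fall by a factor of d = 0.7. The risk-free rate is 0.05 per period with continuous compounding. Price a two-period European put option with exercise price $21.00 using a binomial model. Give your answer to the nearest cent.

$3.08

Risk-neutral probability p = (e^0.05 − 0.7)/(1.35 − 0.7) = 0.3513/0.6500 = 0.5404
Terminal stock prices: S_uu = 36.45, S_ud = 18.9, S_dd = 9.8
Terminal payoffs (K − S): max(-15.45, 0) = 0, max(2.1, 0) = 2.1, max(11.2, 0) = 11.2
Node u (S = 27): V_u = e^(−0.05)·[0.5404·0.0000 + 0.4596·2.1000] = 0.9181
Node d (S = 14): V_d = e^(−0.05)·[0.5404·2.1000 + 0.4596·11.2000] = 5.9758
Node 0 (S = 20): V_0 = e^(−0.05)·[0.5404·0.9181 + 0.4596·5.9758] = 3.0844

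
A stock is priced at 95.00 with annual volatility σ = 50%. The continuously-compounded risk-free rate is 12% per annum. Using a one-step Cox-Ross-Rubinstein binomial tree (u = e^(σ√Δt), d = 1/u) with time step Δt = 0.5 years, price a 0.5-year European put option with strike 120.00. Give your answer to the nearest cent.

CRR parameters: u = e^(σ√Δt) = e^(0.5·√0.5) = 1.4241, d = 1/u = 0.7022
Per-period rate: rΔt = 0.12·0.5 = 0.06, so R = e^0.06 = 1.0618
Risk-neutral probability p = (e^0.06 − 0.7022)/(1.4241 − 0.7022) = 0.3596/0.7219 = 0.4982
Terminal stock prices: S_u = 135.3, S_d = 66.71
Terminal payoffs (K − S): max(-15.29, 0) = 0, max(53.29, 0) = 53.29
Node 0 (S = 95): V_0 = e^(−0.06)·[0.4982·0.0000 + 0.5018·53.2921] = 25.1859

25.19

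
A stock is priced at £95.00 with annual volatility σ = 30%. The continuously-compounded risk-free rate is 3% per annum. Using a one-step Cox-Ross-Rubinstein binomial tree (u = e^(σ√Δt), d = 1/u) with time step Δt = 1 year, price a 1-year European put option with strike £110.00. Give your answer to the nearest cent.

CRR parameters: u = e^(σ√Δt) = e^(0.3·√1) = 1.3499, d = 1/u = 0.7408
Per-period rate: rΔt = 0.03·1 = 0.03, so R = e^0.03 = 1.0305
Risk-neutral probability p = (e^0.03 − 0.7408)/(1.3499 − 0.7408) = 0.2896/0.6090 = 0.4756
Terminal stock prices: S_u = 128.2, S_d = 70.38
Terminal payoffs (K − S): max(-18.24, 0) = 0, max(39.62, 0) = 39.62
Node 0 (S = 95): V_0 = e^(−0.03)·[0.4756·0.0000 + 0.5244·39.6223] = 20.1653

£20.17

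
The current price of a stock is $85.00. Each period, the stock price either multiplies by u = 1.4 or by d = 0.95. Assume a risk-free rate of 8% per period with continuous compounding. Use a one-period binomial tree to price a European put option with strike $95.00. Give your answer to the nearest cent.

$9.26

Risk-neutral probability p = (e^0.08 − 0.95)/(1.4 − 0.95) = 0.1333/0.4500 = 0.2962
Terminal stock prices: S_u = 119, S_d = 80.75
Terminal payoffs (K − S): max(-24, 0) = 0, max(14.25, 0) = 14.25
Node 0 (S = 85): V_0 = e^(−0.08)·[0.2962·0.0000 + 0.7038·14.2500] = 9.2582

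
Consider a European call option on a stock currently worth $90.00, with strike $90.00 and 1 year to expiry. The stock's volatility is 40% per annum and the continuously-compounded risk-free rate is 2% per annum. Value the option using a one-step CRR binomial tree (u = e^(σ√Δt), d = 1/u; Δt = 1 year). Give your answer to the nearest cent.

$18.48

CRR parameters: u = e^(σ√Δt) = e^(0.4·√1) = 1.4918, d = 1/u = 0.6703
Per-period rate: rΔt = 0.02·1 = 0.02, so R = e^0.02 = 1.0202
Risk-neutral probability p = (e^0.02 − 0.6703)/(1.4918 − 0.6703) = 0.3499/0.8215 = 0.4259
Terminal stock prices: S_u = 134.3, S_d = 60.33
Terminal payoffs (S − K): max(44.26, 0) = 44.26, max(-29.67, 0) = 0
Node 0 (S = 90): V_0 = e^(−0.02)·[0.4259·44.2642 + 0.5741·0.0000] = 18.4790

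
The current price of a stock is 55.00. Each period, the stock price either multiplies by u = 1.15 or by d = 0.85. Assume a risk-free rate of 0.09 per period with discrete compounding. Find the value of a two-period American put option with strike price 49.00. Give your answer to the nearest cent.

0.41

Risk-neutral probability p = (1 + 0.09 − 0.85)/(1.15 − 0.85) = 0.2400/0.3000 = 0.8000
Terminal stock prices: S_uu = 72.74, S_ud = 53.76, S_dd = 39.74
Terminal payoffs (K − S): max(-23.74, 0) = 0, max(-4.762, 0) = 0, max(9.263, 0) = 9.263
Node u (S = 63.25): continuation = 1/1.09·[0.8000·0.0000 + 0.2000·0.0000] = 0.0000; exercise value = 0.0000 ≤ continuation, so V_u = 0.0000
Node d (S = 46.75): continuation = 1/1.09·[0.8000·0.0000 + 0.2000·9.2625] = 1.6995; exercise value = 2.2500 > continuation, so V_d = 2.2500 (exercise)
Node 0 (S = 55): continuation = 1/1.09·[0.8000·0.0000 + 0.2000·2.2500] = 0.4128; exercise value = 0.0000 ≤ continuation, so V_0 = 0.4128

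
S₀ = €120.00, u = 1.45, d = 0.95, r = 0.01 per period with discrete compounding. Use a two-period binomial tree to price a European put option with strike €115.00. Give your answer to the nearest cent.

Risk-neutral probability p = (1 + 0.01 − 0.95)/(1.45 − 0.95) = 0.0600/0.5000 = 0.1200
Terminal stock prices: S_uu = 252.3, S_ud = 165.3, S_dd = 108.3
Terminal payoffs (K − S): max(-137.3, 0) = 0, max(-50.3, 0) = 0, max(6.7, 0) = 6.7
Node u (S = 174): V_u = 1/1.01·[0.1200·0.0000 + 0.8800·0.0000] = 0.0000
Node d (S = 114): V_d = 1/1.01·[0.1200·0.0000 + 0.8800·6.7000] = 5.8376
Node 0 (S = 120): V_0 = 1/1.01·[0.1200·0.0000 + 0.8800·5.8376] = 5.0862

€5.09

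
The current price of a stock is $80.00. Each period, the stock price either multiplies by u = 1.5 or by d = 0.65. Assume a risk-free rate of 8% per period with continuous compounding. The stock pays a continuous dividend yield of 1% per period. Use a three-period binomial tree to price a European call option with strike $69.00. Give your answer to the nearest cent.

Per-period risk-free factor R = e^0.08 = 1.0833; dividend-adjusted growth = e^(0.08−0.01) = 1.0725.
Risk-neutral probability p = (1.0725 − 0.65)/(1.5 − 0.65) = 0.4225/0.8500 = 0.4971
Terminal stock prices: S_uuu = 270, S_uud = 117, S_udd = 50.7, S_ddd = 21.97
Terminal payoffs (S − K): max(201, 0) = 201, max(48, 0) = 48, max(-18.3, 0) = 0, max(-47.03, 0) = 0
Node uu (S = 180): V_uu = e^(−0.08)·[0.4971·201.0000 + 0.5029·48.0000] = 114.5139
Node ud (S = 78): V_ud = e^(−0.08)·[0.4971·48.0000 + 0.5029·0.0000] = 22.0249
Node dd (S = 33.8): V_dd = e^(−0.08)·[0.4971·0.0000 + 0.5029·0.0000] = 0.0000
Node u (S = 120): V_u = e^(−0.08)·[0.4971·114.5139 + 0.5029·22.0249] = 62.7703
Node d (S = 52): V_d = e^(−0.08)·[0.4971·22.0249 + 0.5029·0.0000] = 10.1062
Node 0 (S = 80): V_0 = e^(−0.08)·[0.4971·62.7703 + 0.5029·10.1062] = 33.4942

$33.49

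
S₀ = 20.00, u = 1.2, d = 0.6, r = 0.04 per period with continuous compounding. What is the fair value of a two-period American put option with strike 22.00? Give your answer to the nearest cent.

3.92

Risk-neutral probability p = (e^0.04 − 0.6)/(1.2 − 0.6) = 0.4408/0.6000 = 0.7347
Terminal stock prices: S_uu = 28.8, S_ud = 14.4, S_dd = 7.2
Terminal payoffs (K − S): max(-6.8, 0) = 0, max(7.6, 0) = 7.6, max(14.8, 0) = 14.8
Node u (S = 24): continuation = e^(−0.04)·[0.7347·0.0000 + 0.2653·7.6000] = 1.9373; exercise value = 0.0000 ≤ continuation, so V_u = 1.9373
Node d (S = 12): continuation = e^(−0.04)·[0.7347·7.6000 + 0.2653·14.8000] = 9.1374; exercise value = 10.0000 > continuation, so V_d = 10.0000 (exercise)
Node 0 (S = 20): continuation = e^(−0.04)·[0.7347·1.9373 + 0.2653·10.0000] = 3.9166; exercise value = 2.0000 ≤ continuation, so V_0 = 3.9166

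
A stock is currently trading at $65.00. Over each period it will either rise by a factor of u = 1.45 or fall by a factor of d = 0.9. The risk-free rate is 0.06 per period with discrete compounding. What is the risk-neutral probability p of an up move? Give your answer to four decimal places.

p = 0.2909

Risk-neutral probability p = (1 + 0.06 − 0.9)/(1.45 − 0.9) = 0.1600/0.5500 = 0.2909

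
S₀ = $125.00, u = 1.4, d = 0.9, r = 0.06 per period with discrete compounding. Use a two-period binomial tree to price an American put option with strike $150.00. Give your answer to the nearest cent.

$25.00

Risk-neutral probability p = (1 + 0.06 − 0.9)/(1.4 − 0.9) = 0.1600/0.5000 = 0.3200
Terminal stock prices: S_uu = 245, S_ud = 157.5, S_dd = 101.2
Terminal payoffs (K − S): max(-95, 0) = 0, max(-7.5, 0) = 0, max(48.75, 0) = 48.75
Node u (S = 175): continuation = 1/1.06·[0.3200·0.0000 + 0.6800·0.0000] = 0.0000; exercise value = 0.0000 ≤ continuation, so V_u = 0.0000
Node d (S = 112.5): continuation = 1/1.06·[0.3200·0.0000 + 0.6800·48.7500] = 31.2736; exercise value = 37.5000 > continuation, so V_d = 37.5000 (exercise)
Node 0 (S = 125): continuation = 1/1.06·[0.3200·0.0000 + 0.6800·37.5000] = 24.0566; exercise value = 25.0000 > continuation, so V_0 = 25.0000 (exercise)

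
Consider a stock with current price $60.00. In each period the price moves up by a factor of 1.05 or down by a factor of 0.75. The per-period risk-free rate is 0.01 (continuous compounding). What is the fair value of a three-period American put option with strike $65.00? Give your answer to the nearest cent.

Risk-neutral probability p = (e^0.01 − 0.75)/(1.05 − 0.75) = 0.2601/0.3000 = 0.8668
Terminal stock prices: S_uuu = 69.46, S_uud = 49.61, S_udd = 35.44, S_ddd = 25.31
Terminal payoffs (K − S): max(-4.458, 0) = 0, max(15.39, 0) = 15.39, max(29.56, 0) = 29.56, max(39.69, 0) = 39.69
Node uu (S = 66.15): continuation = e^(−0.01)·[0.8668·0.0000 + 0.1332·15.3875] = 2.0287; exercise value = 0.0000 ≤ continuation, so V_uu = 2.0287
Node ud (S = 47.25): continuation = e^(−0.01)·[0.8668·15.3875 + 0.1332·29.5625] = 17.1032; exercise value = 17.7500 > continuation, so V_ud = 17.7500 (exercise)
Node dd (S = 33.75): continuation = e^(−0.01)·[0.8668·29.5625 + 0.1332·39.6875] = 30.6032; exercise value = 31.2500 > continuation, so V_dd = 31.2500 (exercise)
Node u (S = 63): continuation = e^(−0.01)·[0.8668·2.0287 + 0.1332·17.7500] = 4.0812; exercise value = 2.0000 ≤ continuation, so V_u = 4.0812
Node d (S = 45): continuation = e^(−0.01)·[0.8668·17.7500 + 0.1332·31.2500] = 19.3532; exercise value = 20.0000 > continuation, so V_d = 20.0000 (exercise)
Node 0 (S = 60): continuation = e^(−0.01)·[0.8668·4.0812 + 0.1332·20.0000] = 6.1394; exercise value = 5.0000 ≤ continuation, so V_0 = 6.1394

$6.14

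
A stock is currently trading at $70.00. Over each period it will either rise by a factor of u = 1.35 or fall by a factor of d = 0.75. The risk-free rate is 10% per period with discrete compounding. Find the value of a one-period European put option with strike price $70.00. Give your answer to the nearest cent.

Risk-neutral probability p = (1 + 0.1 − 0.75)/(1.35 − 0.75) = 0.3500/0.6000 = 0.5833
Terminal stock prices: S_u = 94.5, S_d = 52.5
Terminal payoffs (K − S): max(-24.5, 0) = 0, max(17.5, 0) = 17.5
Node 0 (S = 70): V_0 = 1/1.1·[0.5833·0.0000 + 0.4167·17.5000] = 6.6288

$6.63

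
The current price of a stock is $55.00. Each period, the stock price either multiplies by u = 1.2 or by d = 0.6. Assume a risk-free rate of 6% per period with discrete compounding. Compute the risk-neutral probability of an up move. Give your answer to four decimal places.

Risk-neutral probability p = (1 + 0.06 − 0.6)/(1.2 − 0.6) = 0.4600/0.6000 = 0.7667

p = 0.7667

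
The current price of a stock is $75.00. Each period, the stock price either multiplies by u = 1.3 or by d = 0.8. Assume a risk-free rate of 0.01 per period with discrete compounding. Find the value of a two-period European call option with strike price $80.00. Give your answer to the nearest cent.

Risk-neutral probability p = (1 + 0.01 − 0.8)/(1.3 − 0.8) = 0.2100/0.5000 = 0.4200
Terminal stock prices: S_uu = 126.8, S_ud = 78, S_dd = 48
Terminal payoffs (S − K): max(46.75, 0) = 46.75, max(-2, 0) = 0, max(-32, 0) = 0
Node u (S = 97.5): V_u = 1/1.01·[0.4200·46.7500 + 0.5800·0.0000] = 19.4406
Node d (S = 60): V_d = 1/1.01·[0.4200·0.0000 + 0.5800·0.0000] = 0.0000
Node 0 (S = 75): V_0 = 1/1.01·[0.4200·19.4406 + 0.5800·0.0000] = 8.0842

$8.08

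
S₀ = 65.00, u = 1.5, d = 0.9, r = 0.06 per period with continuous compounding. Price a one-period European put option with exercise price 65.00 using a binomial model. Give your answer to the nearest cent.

Risk-neutral probability p = (e^0.06 − 0.9)/(1.5 − 0.9) = 0.1618/0.6000 = 0.2697
Terminal stock prices: S_u = 97.5, S_d = 58.5
Terminal payoffs (K − S): max(-32.5, 0) = 0, max(6.5, 0) = 6.5
Node 0 (S = 65): V_0 = e^(−0.06)·[0.2697·0.0000 + 0.7303·6.5000] = 4.4703

4.47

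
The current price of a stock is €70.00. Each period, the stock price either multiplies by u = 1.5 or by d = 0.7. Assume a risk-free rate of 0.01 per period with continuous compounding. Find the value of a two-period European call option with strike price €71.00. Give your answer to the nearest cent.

Risk-neutral probability p = (e^0.01 − 0.7)/(1.5 − 0.7) = 0.3101/0.8000 = 0.3876
Terminal stock prices: S_uu = 157.5, S_ud = 73.5, S_dd = 34.3
Terminal payoffs (S − K): max(86.5, 0) = 86.5, max(2.5, 0) = 2.5, max(-36.7, 0) = 0
Node u (S = 105): V_u = e^(−0.01)·[0.3876·86.5000 + 0.6124·2.5000] = 34.7065
Node d (S = 49): V_d = e^(−0.01)·[0.3876·2.5000 + 0.6124·0.0000] = 0.9593
Node 0 (S = 70): V_0 = e^(−0.01)·[0.3876·34.7065 + 0.6124·0.9593] = 13.8987

€13.90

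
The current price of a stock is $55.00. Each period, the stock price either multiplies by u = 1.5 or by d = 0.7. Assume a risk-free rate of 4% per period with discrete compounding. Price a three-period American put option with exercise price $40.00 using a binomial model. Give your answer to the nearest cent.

Risk-neutral probability p = (1 + 0.04 − 0.7)/(1.5 − 0.7) = 0.3400/0.8000 = 0.4250
Terminal stock prices: S_uuu = 185.6, S_uud = 86.62, S_udd = 40.42, S_ddd = 18.86
Terminal payoffs (K − S): max(-145.6, 0) = 0, max(-46.62, 0) = 0, max(-0.425, 0) = 0, max(21.14, 0) = 21.14
Node uu (S = 123.8): continuation = 1/1.04·[0.4250·0.0000 + 0.5750·0.0000] = 0.0000; exercise value = 0.0000 ≤ continuation, so V_uu = 0.0000
Node ud (S = 57.75): continuation = 1/1.04·[0.4250·0.0000 + 0.5750·0.0000] = 0.0000; exercise value = 0.0000 ≤ continuation, so V_ud = 0.0000
Node dd (S = 26.95): continuation = 1/1.04·[0.4250·0.0000 + 0.5750·21.1350] = 11.6852; exercise value = 13.0500 > continuation, so V_dd = 13.0500 (exercise)
Node u (S = 82.5): continuation = 1/1.04·[0.4250·0.0000 + 0.5750·0.0000] = 0.0000; exercise value = 0.0000 ≤ continuation, so V_u = 0.0000
Node d (S = 38.5): continuation = 1/1.04·[0.4250·0.0000 + 0.5750·13.0500] = 7.2151; exercise value = 1.5000 ≤ continuation, so V_d = 7.2151
Node 0 (S = 55): continuation = 1/1.04·[0.4250·0.0000 + 0.5750·7.2151] = 3.9891; exercise value = 0.0000 ≤ continuation, so V_0 = 3.9891

$3.99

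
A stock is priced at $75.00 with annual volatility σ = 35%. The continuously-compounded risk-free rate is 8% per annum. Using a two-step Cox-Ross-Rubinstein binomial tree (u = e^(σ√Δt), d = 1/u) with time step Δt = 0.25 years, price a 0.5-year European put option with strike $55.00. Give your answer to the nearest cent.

CRR parameters: u = e^(σ√Δt) = e^(0.35·√0.25) = 1.1912, d = 1/u = 0.8395
Per-period rate: rΔt = 0.08·0.25 = 0.02, so R = e^0.02 = 1.0202
Risk-neutral probability p = (e^0.02 − 0.8395)/(1.1912 − 0.8395) = 0.1807/0.3518 = 0.5138
Terminal stock prices: S_uu = 106.4, S_ud = 75, S_dd = 52.85
Terminal payoffs (K − S): max(-51.43, 0) = 0, max(-20, 0) = 0, max(2.148, 0) = 2.148
Node u (S = 89.34): V_u = e^(−0.02)·[0.5138·0.0000 + 0.4862·0.0000] = 0.0000
Node d (S = 62.96): V_d = e^(−0.02)·[0.5138·0.0000 + 0.4862·2.1484] = 1.0239
Node 0 (S = 75): V_0 = e^(−0.02)·[0.5138·0.0000 + 0.4862·1.0239] = 0.4880

$0.49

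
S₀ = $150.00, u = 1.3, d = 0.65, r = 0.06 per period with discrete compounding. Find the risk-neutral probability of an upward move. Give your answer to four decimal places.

Risk-neutral probability p = (1 + 0.06 − 0.65)/(1.3 − 0.65) = 0.4100/0.6500 = 0.6308

p = 0.6308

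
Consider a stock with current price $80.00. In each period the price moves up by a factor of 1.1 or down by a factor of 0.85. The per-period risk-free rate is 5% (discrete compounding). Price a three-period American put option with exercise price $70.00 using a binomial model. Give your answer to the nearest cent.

Risk-neutral probability p = (1 + 0.05 − 0.85)/(1.1 − 0.85) = 0.2000/0.2500 = 0.8000
Terminal stock prices: S_uuu = 106.5, S_uud = 82.28, S_udd = 63.58, S_ddd = 49.13
Terminal payoffs (K − S): max(-36.48, 0) = 0, max(-12.28, 0) = 0, max(6.42, 0) = 6.42, max(20.87, 0) = 20.87
Node uu (S = 96.8): continuation = 1/1.05·[0.8000·0.0000 + 0.2000·0.0000] = 0.0000; exercise value = 0.0000 ≤ continuation, so V_uu = 0.0000
Node ud (S = 74.8): continuation = 1/1.05·[0.8000·0.0000 + 0.2000·6.4200] = 1.2229; exercise value = 0.0000 ≤ continuation, so V_ud = 1.2229
Node dd (S = 57.8): continuation = 1/1.05·[0.8000·6.4200 + 0.2000·20.8700] = 8.8667; exercise value = 12.2000 > continuation, so V_dd = 12.2000 (exercise)
Node u (S = 88): continuation = 1/1.05·[0.8000·0.0000 + 0.2000·1.2229] = 0.2329; exercise value = 0.0000 ≤ continuation, so V_u = 0.2329
Node d (S = 68): continuation = 1/1.05·[0.8000·1.2229 + 0.2000·12.2000] = 3.2555; exercise value = 2.0000 ≤ continuation, so V_d = 3.2555
Node 0 (S = 80): continuation = 1/1.05·[0.8000·0.2329 + 0.2000·3.2555] = 0.7976; exercise value = 0.0000 ≤ continuation, so V_0 = 0.7976

$0.80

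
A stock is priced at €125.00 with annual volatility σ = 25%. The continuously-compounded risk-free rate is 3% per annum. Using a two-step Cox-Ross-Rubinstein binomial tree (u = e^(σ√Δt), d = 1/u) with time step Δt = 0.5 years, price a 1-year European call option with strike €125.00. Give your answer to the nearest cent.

€12.78

CRR parameters: u = e^(σ√Δt) = e^(0.25·√0.5) = 1.1934, d = 1/u = 0.8380
Per-period rate: rΔt = 0.03·0.5 = 0.015, so R = e^0.015 = 1.0151
Risk-neutral probability p = (e^0.015 − 0.8380)/(1.1934 − 0.8380) = 0.1771/0.3554 = 0.4984
Terminal stock prices: S_uu = 178, S_ud = 125, S_dd = 87.77
Terminal payoffs (S − K): max(53.01, 0) = 53.01, max(0, 0) = 0, max(-37.23, 0) = 0
Node u (S = 149.2): V_u = e^(−0.015)·[0.4984·53.0149 + 0.5016·0.0000] = 26.0316
Node d (S = 104.7): V_d = e^(−0.015)·[0.4984·0.0000 + 0.5016·0.0000] = 0.0000
Node 0 (S = 125): V_0 = e^(−0.015)·[0.4984·26.0316 + 0.5016·0.0000] = 12.7821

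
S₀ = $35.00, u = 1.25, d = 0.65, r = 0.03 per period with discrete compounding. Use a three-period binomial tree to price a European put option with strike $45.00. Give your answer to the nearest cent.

Risk-neutral probability p = (1 + 0.03 − 0.65)/(1.25 − 0.65) = 0.3800/0.6000 = 0.6333
Terminal stock prices: S_uuu = 68.36, S_uud = 35.55, S_udd = 18.48, S_ddd = 9.612
Terminal payoffs (K − S): max(-23.36, 0) = 0, max(9.453, 0) = 9.453, max(26.52, 0) = 26.52, max(35.39, 0) = 35.39
Node uu (S = 54.69): V_uu = 1/1.03·[0.6333·0.0000 + 0.3667·9.4531] = 3.3652
Node ud (S = 28.44): V_ud = 1/1.03·[0.6333·9.4531 + 0.3667·26.5156] = 15.2518
Node dd (S = 14.79): V_dd = 1/1.03·[0.6333·26.5156 + 0.3667·35.3881] = 28.9018
Node u (S = 43.75): V_u = 1/1.03·[0.6333·3.3652 + 0.3667·15.2518] = 7.4987
Node d (S = 22.75): V_d = 1/1.03·[0.6333·15.2518 + 0.3667·28.9018] = 19.6668
Node 0 (S = 35): V_0 = 1/1.03·[0.6333·7.4987 + 0.3667·19.6668] = 11.6120

$11.61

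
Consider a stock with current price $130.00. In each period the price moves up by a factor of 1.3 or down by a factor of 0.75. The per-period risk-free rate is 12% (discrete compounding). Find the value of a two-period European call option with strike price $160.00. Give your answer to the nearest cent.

Risk-neutral probability p = (1 + 0.12 − 0.75)/(1.3 − 0.75) = 0.3700/0.5500 = 0.6727
Terminal stock prices: S_uu = 219.7, S_ud = 126.8, S_dd = 73.12
Terminal payoffs (S − K): max(59.7, 0) = 59.7, max(-33.25, 0) = 0, max(-86.88, 0) = 0
Node u (S = 169): V_u = 1/1.12·[0.6727·59.7000 + 0.3273·0.0000] = 35.8588
Node d (S = 97.5): V_d = 1/1.12·[0.6727·0.0000 + 0.3273·0.0000] = 0.0000
Node 0 (S = 130): V_0 = 1/1.12·[0.6727·35.8588 + 0.3273·0.0000] = 21.5385

$21.54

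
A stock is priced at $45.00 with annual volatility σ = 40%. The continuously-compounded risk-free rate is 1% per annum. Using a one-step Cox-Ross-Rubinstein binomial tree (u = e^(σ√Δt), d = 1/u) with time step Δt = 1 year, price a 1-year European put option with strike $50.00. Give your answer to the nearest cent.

CRR parameters: u = e^(σ√Δt) = e^(0.4·√1) = 1.4918, d = 1/u = 0.6703
Per-period rate: rΔt = 0.01·1 = 0.01, so R = e^0.01 = 1.0101
Risk-neutral probability p = (e^0.01 − 0.6703)/(1.4918 − 0.6703) = 0.3397/0.8215 = 0.4135
Terminal stock prices: S_u = 67.13, S_d = 30.16
Terminal payoffs (K − S): max(-17.13, 0) = 0, max(19.84, 0) = 19.84
Node 0 (S = 45): V_0 = e^(−0.01)·[0.4135·0.0000 + 0.5865·19.8356] = 11.5169

$11.52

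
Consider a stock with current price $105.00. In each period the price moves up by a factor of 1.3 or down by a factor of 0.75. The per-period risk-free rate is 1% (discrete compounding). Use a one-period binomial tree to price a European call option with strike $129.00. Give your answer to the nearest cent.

Risk-neutral probability p = (1 + 0.01 − 0.75)/(1.3 − 0.75) = 0.2600/0.5500 = 0.4727
Terminal stock prices: S_u = 136.5, S_d = 78.75
Terminal payoffs (S − K): max(7.5, 0) = 7.5, max(-50.25, 0) = 0
Node 0 (S = 105): V_0 = 1/1.01·[0.4727·7.5000 + 0.5273·0.0000] = 3.5104

$3.51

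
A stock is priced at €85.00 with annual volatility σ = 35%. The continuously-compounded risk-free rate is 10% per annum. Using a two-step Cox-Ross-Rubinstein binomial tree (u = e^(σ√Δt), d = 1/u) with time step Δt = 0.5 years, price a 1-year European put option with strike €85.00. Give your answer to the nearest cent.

€6.33

CRR parameters: u = e^(σ√Δt) = e^(0.35·√0.5) = 1.2808, d = 1/u = 0.7808
Per-period rate: rΔt = 0.1·0.5 = 0.05, so R = e^0.05 = 1.0513
Risk-neutral probability p = (e^0.05 − 0.7808)/(1.2808 − 0.7808) = 0.2705/0.5000 = 0.5410
Terminal stock prices: S_uu = 139.4, S_ud = 85, S_dd = 51.81
Terminal payoffs (K − S): max(-54.44, 0) = 0, max(0, 0) = 0, max(33.19, 0) = 33.19
Node u (S = 108.9): V_u = e^(−0.05)·[0.5410·0.0000 + 0.4590·0.0000] = 0.0000
Node d (S = 66.36): V_d = e^(−0.05)·[0.5410·0.0000 + 0.4590·33.1852] = 14.4899
Node 0 (S = 85): V_0 = e^(−0.05)·[0.5410·0.0000 + 0.4590·14.4899] = 6.3268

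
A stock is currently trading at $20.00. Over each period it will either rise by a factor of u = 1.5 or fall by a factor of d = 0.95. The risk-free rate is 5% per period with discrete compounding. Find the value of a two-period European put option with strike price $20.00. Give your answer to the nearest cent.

$1.18

Risk-neutral probability p = (1 + 0.05 − 0.95)/(1.5 − 0.95) = 0.1000/0.5500 = 0.1818
Terminal stock prices: S_uu = 45, S_ud = 28.5, S_dd = 18.05
Terminal payoffs (K − S): max(-25, 0) = 0, max(-8.5, 0) = 0, max(1.95, 0) = 1.95
Node u (S = 30): V_u = 1/1.05·[0.1818·0.0000 + 0.8182·0.0000] = 0.0000
Node d (S = 19): V_d = 1/1.05·[0.1818·0.0000 + 0.8182·1.9500] = 1.5195
Node 0 (S = 20): V_0 = 1/1.05·[0.1818·0.0000 + 0.8182·1.5195] = 1.1840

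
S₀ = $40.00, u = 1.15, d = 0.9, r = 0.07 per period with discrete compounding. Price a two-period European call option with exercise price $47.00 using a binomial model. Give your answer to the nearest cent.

Risk-neutral probability p = (1 + 0.07 − 0.9)/(1.15 − 0.9) = 0.1700/0.2500 = 0.6800
Terminal stock prices: S_uu = 52.9, S_ud = 41.4, S_dd = 32.4
Terminal payoffs (S − K): max(5.9, 0) = 5.9, max(-5.6, 0) = 0, max(-14.6, 0) = 0
Node u (S = 46): V_u = 1/1.07·[0.6800·5.9000 + 0.3200·0.0000] = 3.7495
Node d (S = 36): V_d = 1/1.07·[0.6800·0.0000 + 0.3200·0.0000] = 0.0000
Node 0 (S = 40): V_0 = 1/1.07·[0.6800·3.7495 + 0.3200·0.0000] = 2.3829

$2.38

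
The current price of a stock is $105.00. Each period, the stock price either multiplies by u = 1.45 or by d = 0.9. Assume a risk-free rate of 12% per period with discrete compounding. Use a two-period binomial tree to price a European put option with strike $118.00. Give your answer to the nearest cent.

Risk-neutral probability p = (1 + 0.12 − 0.9)/(1.45 − 0.9) = 0.2200/0.5500 = 0.4000
Terminal stock prices: S_uu = 220.8, S_ud = 137, S_dd = 85.05
Terminal payoffs (K − S): max(-102.8, 0) = 0, max(-19.03, 0) = 0, max(32.95, 0) = 32.95
Node u (S = 152.2): V_u = 1/1.12·[0.4000·0.0000 + 0.6000·0.0000] = 0.0000
Node d (S = 94.5): V_d = 1/1.12·[0.4000·0.0000 + 0.6000·32.9500] = 17.6518
Node 0 (S = 105): V_0 = 1/1.12·[0.4000·0.0000 + 0.6000·17.6518] = 9.4563

$9.46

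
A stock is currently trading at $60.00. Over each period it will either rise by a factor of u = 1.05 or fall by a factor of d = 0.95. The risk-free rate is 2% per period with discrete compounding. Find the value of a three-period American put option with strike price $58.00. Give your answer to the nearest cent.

$0.47

Risk-neutral probability p = (1 + 0.02 − 0.95)/(1.05 − 0.95) = 0.0700/0.1000 = 0.7000
Terminal stock prices: S_uuu = 69.46, S_uud = 62.84, S_udd = 56.86, S_ddd = 51.44
Terminal payoffs (K − S): max(-11.46, 0) = 0, max(-4.843, 0) = 0, max(1.143, 0) = 1.143, max(6.558, 0) = 6.558
Node uu (S = 66.15): continuation = 1/1.02·[0.7000·0.0000 + 0.3000·0.0000] = 0.0000; exercise value = 0.0000 ≤ continuation, so V_uu = 0.0000
Node ud (S = 59.85): continuation = 1/1.02·[0.7000·0.0000 + 0.3000·1.1425] = 0.3360; exercise value = 0.0000 ≤ continuation, so V_ud = 0.3360
Node dd (S = 54.15): continuation = 1/1.02·[0.7000·1.1425 + 0.3000·6.5575] = 2.7127; exercise value = 3.8500 > continuation, so V_dd = 3.8500 (exercise)
Node u (S = 63): continuation = 1/1.02·[0.7000·0.0000 + 0.3000·0.3360] = 0.0988; exercise value = 0.0000 ≤ continuation, so V_u = 0.0988
Node d (S = 57): continuation = 1/1.02·[0.7000·0.3360 + 0.3000·3.8500] = 1.3630; exercise value = 1.0000 ≤ continuation, so V_d = 1.3630
Node 0 (S = 60): continuation = 1/1.02·[0.7000·0.0988 + 0.3000·1.3630] = 0.4687; exercise value = 0.0000 ≤ continuation, so V_0 = 0.4687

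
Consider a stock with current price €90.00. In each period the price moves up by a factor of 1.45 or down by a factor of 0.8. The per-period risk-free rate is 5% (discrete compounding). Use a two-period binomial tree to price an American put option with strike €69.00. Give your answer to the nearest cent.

Risk-neutral probability p = (1 + 0.05 − 0.8)/(1.45 − 0.8) = 0.2500/0.6500 = 0.3846
Terminal stock prices: S_uu = 189.2, S_ud = 104.4, S_dd = 57.6
Terminal payoffs (K − S): max(-120.2, 0) = 0, max(-35.4, 0) = 0, max(11.4, 0) = 11.4
Node u (S = 130.5): continuation = 1/1.05·[0.3846·0.0000 + 0.6154·0.0000] = 0.0000; exercise value = 0.0000 ≤ continuation, so V_u = 0.0000
Node d (S = 72): continuation = 1/1.05·[0.3846·0.0000 + 0.6154·11.4000] = 6.6813; exercise value = 0.0000 ≤ continuation, so V_d = 6.6813
Node 0 (S = 90): continuation = 1/1.05·[0.3846·0.0000 + 0.6154·6.6813] = 3.9158; exercise value = 0.0000 ≤ continuation, so V_0 = 3.9158

€3.92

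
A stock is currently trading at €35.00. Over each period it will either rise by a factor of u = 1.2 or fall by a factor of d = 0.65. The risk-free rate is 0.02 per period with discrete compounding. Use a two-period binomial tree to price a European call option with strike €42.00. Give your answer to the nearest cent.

Risk-neutral probability p = (1 + 0.02 − 0.65)/(1.2 − 0.65) = 0.3700/0.5500 = 0.6727
Terminal stock prices: S_uu = 50.4, S_ud = 27.3, S_dd = 14.79
Terminal payoffs (S − K): max(8.4, 0) = 8.4, max(-14.7, 0) = 0, max(-27.21, 0) = 0
Node u (S = 42): V_u = 1/1.02·[0.6727·8.4000 + 0.3273·0.0000] = 5.5401
Node d (S = 22.75): V_d = 1/1.02·[0.6727·0.0000 + 0.3273·0.0000] = 0.0000
Node 0 (S = 35): V_0 = 1/1.02·[0.6727·5.5401 + 0.3273·0.0000] = 3.6539

€3.65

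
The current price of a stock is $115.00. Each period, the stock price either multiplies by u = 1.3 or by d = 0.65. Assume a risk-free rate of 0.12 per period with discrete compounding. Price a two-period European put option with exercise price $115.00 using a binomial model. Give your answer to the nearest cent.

$9.75

Risk-neutral probability p = (1 + 0.12 − 0.65)/(1.3 − 0.65) = 0.4700/0.6500 = 0.7231
Terminal stock prices: S_uu = 194.4, S_ud = 97.17, S_dd = 48.59
Terminal payoffs (K − S): max(-79.35, 0) = 0, max(17.83, 0) = 17.83, max(66.41, 0) = 66.41
Node u (S = 149.5): V_u = 1/1.12·[0.7231·0.0000 + 0.2769·17.8250] = 4.4073
Node d (S = 74.75): V_d = 1/1.12·[0.7231·17.8250 + 0.2769·66.4125] = 27.9286
Node 0 (S = 115): V_0 = 1/1.12·[0.7231·4.4073 + 0.2769·27.9286] = 9.7508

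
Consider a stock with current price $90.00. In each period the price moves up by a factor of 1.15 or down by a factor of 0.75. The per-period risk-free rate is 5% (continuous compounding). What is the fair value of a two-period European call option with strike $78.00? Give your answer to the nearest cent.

$21.06

Risk-neutral probability p = (e^0.05 − 0.75)/(1.15 − 0.75) = 0.3013/0.4000 = 0.7532
Terminal stock prices: S_uu = 119, S_ud = 77.62, S_dd = 50.62
Terminal payoffs (S − K): max(41.02, 0) = 41.02, max(-0.375, 0) = 0, max(-27.38, 0) = 0
Node u (S = 103.5): V_u = e^(−0.05)·[0.7532·41.0250 + 0.2468·0.0000] = 29.3921
Node d (S = 67.5): V_d = e^(−0.05)·[0.7532·0.0000 + 0.2468·0.0000] = 0.0000
Node 0 (S = 90): V_0 = e^(−0.05)·[0.7532·29.3921 + 0.2468·0.0000] = 21.0579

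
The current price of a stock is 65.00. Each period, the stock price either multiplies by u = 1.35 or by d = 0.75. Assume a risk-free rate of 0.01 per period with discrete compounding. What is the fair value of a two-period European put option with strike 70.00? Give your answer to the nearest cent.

Risk-neutral probability p = (1 + 0.01 − 0.75)/(1.35 − 0.75) = 0.2600/0.6000 = 0.4333
Terminal stock prices: S_uu = 118.5, S_ud = 65.81, S_dd = 36.56
Terminal payoffs (K − S): max(-48.46, 0) = 0, max(4.188, 0) = 4.188, max(33.44, 0) = 33.44
Node u (S = 87.75): V_u = 1/1.01·[0.4333·0.0000 + 0.5667·4.1875] = 2.3494
Node d (S = 48.75): V_d = 1/1.01·[0.4333·4.1875 + 0.5667·33.4375] = 20.5569
Node 0 (S = 65): V_0 = 1/1.01·[0.4333·2.3494 + 0.5667·20.5569] = 12.5416

12.54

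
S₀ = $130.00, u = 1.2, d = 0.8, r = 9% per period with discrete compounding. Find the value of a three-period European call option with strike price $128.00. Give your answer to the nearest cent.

Risk-neutral probability p = (1 + 0.09 − 0.8)/(1.2 − 0.8) = 0.2900/0.4000 = 0.7250
Terminal stock prices: S_uuu = 224.6, S_uud = 149.8, S_udd = 99.84, S_ddd = 66.56
Terminal payoffs (S − K): max(96.64, 0) = 96.64, max(21.76, 0) = 21.76, max(-28.16, 0) = 0, max(-61.44, 0) = 0
Node uu (S = 187.2): V_uu = 1/1.09·[0.7250·96.6400 + 0.2750·21.7600] = 69.7688
Node ud (S = 124.8): V_ud = 1/1.09·[0.7250·21.7600 + 0.2750·0.0000] = 14.4734
Node dd (S = 83.2): V_dd = 1/1.09·[0.7250·0.0000 + 0.2750·0.0000] = 0.0000
Node u (S = 156): V_u = 1/1.09·[0.7250·69.7688 + 0.2750·14.4734] = 50.0574
Node d (S = 104): V_d = 1/1.09·[0.7250·14.4734 + 0.2750·0.0000] = 9.6268
Node 0 (S = 130): V_0 = 1/1.09·[0.7250·50.0574 + 0.2750·9.6268] = 35.7238

$35.72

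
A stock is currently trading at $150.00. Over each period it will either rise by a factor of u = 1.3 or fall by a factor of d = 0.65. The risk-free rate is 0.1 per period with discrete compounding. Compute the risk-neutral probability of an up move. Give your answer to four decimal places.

p = 0.6923

Risk-neutral probability p = (1 + 0.1 − 0.65)/(1.3 − 0.65) = 0.4500/0.6500 = 0.6923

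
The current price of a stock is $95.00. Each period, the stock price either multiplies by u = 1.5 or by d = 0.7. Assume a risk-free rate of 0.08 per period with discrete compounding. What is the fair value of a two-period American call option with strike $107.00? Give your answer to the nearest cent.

$20.65

Risk-neutral probability p = (1 + 0.08 − 0.7)/(1.5 − 0.7) = 0.3800/0.8000 = 0.4750
Terminal stock prices: S_uu = 213.8, S_ud = 99.75, S_dd = 46.55
Terminal payoffs (S − K): max(106.8, 0) = 106.8, max(-7.25, 0) = 0, max(-60.45, 0) = 0
Node u (S = 142.5): continuation = 1/1.08·[0.4750·106.7500 + 0.5250·0.0000] = 46.9502; exercise value = 35.5000 ≤ continuation, so V_u = 46.9502
Node d (S = 66.5): continuation = 1/1.08·[0.4750·0.0000 + 0.5250·0.0000] = 0.0000; exercise value = 0.0000 ≤ continuation, so V_d = 0.0000
Node 0 (S = 95): continuation = 1/1.08·[0.4750·46.9502 + 0.5250·0.0000] = 20.6494; exercise value = 0.0000 ≤ continuation, so V_0 = 20.6494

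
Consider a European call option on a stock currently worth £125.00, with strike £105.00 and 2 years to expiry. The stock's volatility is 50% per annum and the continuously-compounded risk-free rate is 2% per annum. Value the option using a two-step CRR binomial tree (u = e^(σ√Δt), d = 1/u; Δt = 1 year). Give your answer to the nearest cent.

£44.74

CRR parameters: u = e^(σ√Δt) = e^(0.5·√1) = 1.6487, d = 1/u = 0.6065
Per-period rate: rΔt = 0.02·1 = 0.02, so R = e^0.02 = 1.0202
Risk-neutral probability p = (e^0.02 − 0.6065)/(1.6487 − 0.6065) = 0.4137/1.0422 = 0.3969
Terminal stock prices: S_uu = 339.8, S_ud = 125, S_dd = 45.98
Terminal payoffs (S − K): max(234.8, 0) = 234.8, max(20, 0) = 20, max(-59.02, 0) = 0
Node u (S = 206.1): V_u = e^(−0.02)·[0.3969·234.7852 + 0.6031·20.0000] = 103.1693
Node d (S = 75.82): V_d = e^(−0.02)·[0.3969·20.0000 + 0.6031·0.0000] = 7.7813
Node 0 (S = 125): V_0 = e^(−0.02)·[0.3969·103.1693 + 0.6031·7.7813] = 44.7393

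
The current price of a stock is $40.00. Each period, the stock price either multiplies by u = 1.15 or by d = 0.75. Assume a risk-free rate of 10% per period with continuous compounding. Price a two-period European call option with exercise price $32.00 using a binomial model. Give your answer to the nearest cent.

Risk-neutral probability p = (e^0.1 − 0.75)/(1.15 − 0.75) = 0.3552/0.4000 = 0.8879
Terminal stock prices: S_uu = 52.9, S_ud = 34.5, S_dd = 22.5
Terminal payoffs (S − K): max(20.9, 0) = 20.9, max(2.5, 0) = 2.5, max(-9.5, 0) = 0
Node u (S = 46): V_u = e^(−0.1)·[0.8879·20.9000 + 0.1121·2.5000] = 17.0452
Node d (S = 30): V_d = e^(−0.1)·[0.8879·2.5000 + 0.1121·0.0000] = 2.0086
Node 0 (S = 40): V_0 = e^(−0.1)·[0.8879·17.0452 + 0.1121·2.0086] = 13.8983

$13.90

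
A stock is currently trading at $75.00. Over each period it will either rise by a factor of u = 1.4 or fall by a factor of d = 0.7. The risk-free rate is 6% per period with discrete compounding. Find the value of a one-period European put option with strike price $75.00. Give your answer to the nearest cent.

Risk-neutral probability p = (1 + 0.06 − 0.7)/(1.4 − 0.7) = 0.3600/0.7000 = 0.5143
Terminal stock prices: S_u = 105, S_d = 52.5
Terminal payoffs (K − S): max(-30, 0) = 0, max(22.5, 0) = 22.5
Node 0 (S = 75): V_0 = 1/1.06·[0.5143·0.0000 + 0.4857·22.5000] = 10.3100

$10.31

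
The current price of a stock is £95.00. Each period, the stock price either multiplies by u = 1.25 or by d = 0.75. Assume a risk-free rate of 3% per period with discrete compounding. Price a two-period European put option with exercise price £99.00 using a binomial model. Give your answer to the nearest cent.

Risk-neutral probability p = (1 + 0.03 − 0.75)/(1.25 − 0.75) = 0.2800/0.5000 = 0.5600
Terminal stock prices: S_uu = 148.4, S_ud = 89.06, S_dd = 53.44
Terminal payoffs (K − S): max(-49.44, 0) = 0, max(9.938, 0) = 9.938, max(45.56, 0) = 45.56
Node u (S = 118.8): V_u = 1/1.03·[0.5600·0.0000 + 0.4400·9.9375] = 4.2451
Node d (S = 71.25): V_d = 1/1.03·[0.5600·9.9375 + 0.4400·45.5625] = 24.8665
Node 0 (S = 95): V_0 = 1/1.03·[0.5600·4.2451 + 0.4400·24.8665] = 12.9306

£12.93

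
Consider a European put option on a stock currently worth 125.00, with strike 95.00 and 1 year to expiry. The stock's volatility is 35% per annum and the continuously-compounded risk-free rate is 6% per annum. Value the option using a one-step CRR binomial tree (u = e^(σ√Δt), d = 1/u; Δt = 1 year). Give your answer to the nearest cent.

3.26

CRR parameters: u = e^(σ√Δt) = e^(0.35·√1) = 1.4191, d = 1/u = 0.7047
Per-period rate: rΔt = 0.06·1 = 0.06, so R = e^0.06 = 1.0618
Risk-neutral probability p = (e^0.06 − 0.7047)/(1.4191 − 0.7047) = 0.3571/0.7144 = 0.4999
Terminal stock prices: S_u = 177.4, S_d = 88.09
Terminal payoffs (K − S): max(-82.38, 0) = 0, max(6.914, 0) = 6.914
Node 0 (S = 125): V_0 = e^(−0.06)·[0.4999·0.0000 + 0.5001·6.9140] = 3.2561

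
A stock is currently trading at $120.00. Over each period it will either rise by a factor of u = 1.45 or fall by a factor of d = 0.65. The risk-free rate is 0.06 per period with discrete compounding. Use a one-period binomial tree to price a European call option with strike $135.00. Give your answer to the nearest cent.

$18.86

Risk-neutral probability p = (1 + 0.06 − 0.65)/(1.45 − 0.65) = 0.4100/0.8000 = 0.5125
Terminal stock prices: S_u = 174, S_d = 78
Terminal payoffs (S − K): max(39, 0) = 39, max(-57, 0) = 0
Node 0 (S = 120): V_0 = 1/1.06·[0.5125·39.0000 + 0.4875·0.0000] = 18.8561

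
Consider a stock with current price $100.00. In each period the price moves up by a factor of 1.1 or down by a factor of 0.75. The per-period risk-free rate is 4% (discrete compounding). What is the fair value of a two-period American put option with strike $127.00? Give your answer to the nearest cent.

$27.00

Risk-neutral probability p = (1 + 0.04 − 0.75)/(1.1 − 0.75) = 0.2900/0.3500 = 0.8286
Terminal stock prices: S_uu = 121, S_ud = 82.5, S_dd = 56.25
Terminal payoffs (K − S): max(6, 0) = 6, max(44.5, 0) = 44.5, max(70.75, 0) = 70.75
Node u (S = 110): continuation = 1/1.04·[0.8286·6.0000 + 0.1714·44.5000] = 12.1154; exercise value = 17.0000 > continuation, so V_u = 17.0000 (exercise)
Node d (S = 75): continuation = 1/1.04·[0.8286·44.5000 + 0.1714·70.7500] = 47.1154; exercise value = 52.0000 > continuation, so V_d = 52.0000 (exercise)
Node 0 (S = 100): continuation = 1/1.04·[0.8286·17.0000 + 0.1714·52.0000] = 22.1154; exercise value = 27.0000 > continuation, so V_0 = 27.0000 (exercise)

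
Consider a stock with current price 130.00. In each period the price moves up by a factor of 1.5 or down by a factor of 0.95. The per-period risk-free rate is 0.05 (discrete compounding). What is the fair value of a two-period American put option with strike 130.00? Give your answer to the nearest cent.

7.70

Risk-neutral probability p = (1 + 0.05 − 0.95)/(1.5 − 0.95) = 0.1000/0.5500 = 0.1818
Terminal stock prices: S_uu = 292.5, S_ud = 185.2, S_dd = 117.3
Terminal payoffs (K − S): max(-162.5, 0) = 0, max(-55.25, 0) = 0, max(12.67, 0) = 12.67
Node u (S = 195): continuation = 1/1.05·[0.1818·0.0000 + 0.8182·0.0000] = 0.0000; exercise value = 0.0000 ≤ continuation, so V_u = 0.0000
Node d (S = 123.5): continuation = 1/1.05·[0.1818·0.0000 + 0.8182·12.6750] = 9.8766; exercise value = 6.5000 ≤ continuation, so V_d = 9.8766
Node 0 (S = 130): continuation = 1/1.05·[0.1818·0.0000 + 0.8182·9.8766] = 7.6961; exercise value = 0.0000 ≤ continuation, so V_0 = 7.6961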